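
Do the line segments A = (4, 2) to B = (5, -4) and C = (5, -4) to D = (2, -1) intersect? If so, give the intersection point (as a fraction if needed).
Yes; intersection at (5, -4) (t = 1 on AB, s = 0 on CD)

Parametrize AB as A + t(B − A) = (4 + 1 t, 2 + -6 t) and CD as C + s(D − C) = (5 + -3 s, -4 + 3 s). Solve the linear system for (t, s). Determinant = 15 ≠ 0, so a unique intersection of the containing lines exists. Solution: t = 1, s = 0 — both in [0, 1], so the segments cross. Intersection point: (5, -4).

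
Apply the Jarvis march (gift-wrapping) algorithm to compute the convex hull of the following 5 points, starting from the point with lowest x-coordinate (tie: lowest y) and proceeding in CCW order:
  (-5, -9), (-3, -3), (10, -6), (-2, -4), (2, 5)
Hull (CCW) = [(-5, -9), (10, -6), (2, 5), (-3, -3)]

Jarvis march: at each step, from the current hull vertex p, select the next vertex q as the point such that every other point lies strictly to the left of (or on) the directed line p → q. (Equivalently: for every other point r, the cross product (q − p) × (r − p) ≥ 0.)
Starting point (lowest x, tie lowest y): (-5, -9). Wrap until returning to start. Resulting hull: (-5, -9), (10, -6), (2, 5), (-3, -3).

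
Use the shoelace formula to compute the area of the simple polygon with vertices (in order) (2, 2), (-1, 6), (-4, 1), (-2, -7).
Area = 77/2

Shoelace formula: Area = (1/2) |Σ_i (x_i · y_{i+1} − x_{i+1} · y_i)| (indices mod n). Compute each cross term:
  (2)(6) − (-1)(2) = 14
  (-1)(1) − (-4)(6) = 23
  (-4)(-7) − (-2)(1) = 30
  (-2)(2) − (2)(-7) = 10
Sum = 77, so (signed) Area = 77/2 = 77/2, |Area| = 77/2.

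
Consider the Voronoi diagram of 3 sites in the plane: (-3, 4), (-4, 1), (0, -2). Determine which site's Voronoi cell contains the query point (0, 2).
Nearest site = (-3, 4)

The Voronoi cell of site s contains exactly those query points closer to s than to any other site. Compute squared distances from q = (0, 2) to each site:
  (-3 − 0)² + (4 − 2)² = 13
  (0 − 0)² + (-2 − 2)² = 16
  (-4 − 0)² + (1 − 2)² = 17
Minimum is attained by (-3, 4), so q lies in its Voronoi cell.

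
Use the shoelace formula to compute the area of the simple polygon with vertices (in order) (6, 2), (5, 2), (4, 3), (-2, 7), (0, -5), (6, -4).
Area = 119/2

Shoelace formula: Area = (1/2) |Σ_i (x_i · y_{i+1} − x_{i+1} · y_i)| (indices mod n). Compute each cross term:
  (6)(2) − (5)(2) = 2
  (5)(3) − (4)(2) = 7
  (4)(7) − (-2)(3) = 34
  (-2)(-5) − (0)(7) = 10
  (0)(-4) − (6)(-5) = 30
  (6)(2) − (6)(-4) = 36
Sum = 119, so (signed) Area = 119/2 = 119/2, |Area| = 119/2.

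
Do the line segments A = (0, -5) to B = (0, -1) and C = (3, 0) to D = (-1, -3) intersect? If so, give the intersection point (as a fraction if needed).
Yes; intersection at (0, -9/4) (t = 11/16 on AB, s = 3/4 on CD)

Parametrize AB as A + t(B − A) = (0 + 0 t, -5 + 4 t) and CD as C + s(D − C) = (3 + -4 s, 0 + -3 s). Solve the linear system for (t, s). Determinant = -16 ≠ 0, so a unique intersection of the containing lines exists. Solution: t = 11/16, s = 3/4 — both in [0, 1], so the segments cross. Intersection point: (0, -9/4).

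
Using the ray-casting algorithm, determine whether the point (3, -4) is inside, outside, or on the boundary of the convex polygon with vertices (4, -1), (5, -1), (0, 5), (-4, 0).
The point (3, -4) lies strictly outside the polygon

Cast a horizontal ray to the right from the query point and count how many polygon edges it crosses (each edge strictly once or zero times, handled with the usual half-open convention). 
Parity of crossings → even ⇒ outside.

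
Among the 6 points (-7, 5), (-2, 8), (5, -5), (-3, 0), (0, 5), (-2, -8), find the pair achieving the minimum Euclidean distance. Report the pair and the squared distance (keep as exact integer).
Pair = ((-2, 8), (0, 5)); squared distance = 13

Compute all C(6, 2) = 15 pairwise squared distances (x_i − x_j)² + (y_i − y_j)². The minimum is 13, attained by the pair ((-2, 8), (0, 5)).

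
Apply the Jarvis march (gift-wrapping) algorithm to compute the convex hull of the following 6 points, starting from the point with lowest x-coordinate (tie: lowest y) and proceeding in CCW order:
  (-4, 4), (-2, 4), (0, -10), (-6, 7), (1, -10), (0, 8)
Hull (CCW) = [(-6, 7), (0, -10), (1, -10), (0, 8)]

Jarvis march: at each step, from the current hull vertex p, select the next vertex q as the point such that every other point lies strictly to the left of (or on) the directed line p → q. (Equivalently: for every other point r, the cross product (q − p) × (r − p) ≥ 0.)
Starting point (lowest x, tie lowest y): (-6, 7). Wrap until returning to start. Resulting hull: (-6, 7), (0, -10), (1, -10), (0, 8).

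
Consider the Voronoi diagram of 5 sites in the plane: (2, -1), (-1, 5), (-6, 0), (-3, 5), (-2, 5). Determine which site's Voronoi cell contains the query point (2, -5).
Nearest site = (2, -1)

The Voronoi cell of site s contains exactly those query points closer to s than to any other site. Compute squared distances from q = (2, -5) to each site:
  (2 − 2)² + (-1 − -5)² = 16
  (-6 − 2)² + (0 − -5)² = 89
  (-1 − 2)² + (5 − -5)² = 109
  (-2 − 2)² + (5 − -5)² = 116
  (-3 − 2)² + (5 − -5)² = 125
Minimum is attained by (2, -1), so q lies in its Voronoi cell.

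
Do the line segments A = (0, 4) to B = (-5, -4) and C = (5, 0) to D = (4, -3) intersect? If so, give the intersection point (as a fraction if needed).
No (intersection of containing lines falls outside at least one segment)

Parametrize and solve: t = -19/7, s = -60/7. At least one of these is outside [0, 1], so the segments do not intersect.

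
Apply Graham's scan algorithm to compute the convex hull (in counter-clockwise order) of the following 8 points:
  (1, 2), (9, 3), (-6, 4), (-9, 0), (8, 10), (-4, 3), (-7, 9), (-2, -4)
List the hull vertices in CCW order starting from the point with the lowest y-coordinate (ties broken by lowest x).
Hull (CCW) = [(-2, -4), (9, 3), (8, 10), (-7, 9), (-9, 0)]

Graham scan procedure:
  1. Find the pivot p₀ = point with lowest y (tie → lowest x): (-2, -4).
  2. Sort the remaining points by polar angle around p₀.
  3. Walk through sorted points, maintaining a stack; pop the top while the last three entries make a non-left turn (cross product ≤ 0).
  4. Final stack is the convex hull in CCW order: (-2, -4), (9, 3), (8, 10), (-7, 9), (-9, 0).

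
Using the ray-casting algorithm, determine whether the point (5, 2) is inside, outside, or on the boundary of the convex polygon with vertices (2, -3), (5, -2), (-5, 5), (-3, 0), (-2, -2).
The point (5, 2) lies strictly outside the polygon

Cast a horizontal ray to the right from the query point and count how many polygon edges it crosses (each edge strictly once or zero times, handled with the usual half-open convention). 
Parity of crossings → even ⇒ outside.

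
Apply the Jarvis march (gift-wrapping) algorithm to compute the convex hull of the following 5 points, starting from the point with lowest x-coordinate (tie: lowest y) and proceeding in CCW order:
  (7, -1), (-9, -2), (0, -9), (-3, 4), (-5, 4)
Hull (CCW) = [(-9, -2), (0, -9), (7, -1), (-3, 4), (-5, 4)]

Jarvis march: at each step, from the current hull vertex p, select the next vertex q as the point such that every other point lies strictly to the left of (or on) the directed line p → q. (Equivalently: for every other point r, the cross product (q − p) × (r − p) ≥ 0.)
Starting point (lowest x, tie lowest y): (-9, -2). Wrap until returning to start. Resulting hull: (-9, -2), (0, -9), (7, -1), (-3, 4), (-5, 4).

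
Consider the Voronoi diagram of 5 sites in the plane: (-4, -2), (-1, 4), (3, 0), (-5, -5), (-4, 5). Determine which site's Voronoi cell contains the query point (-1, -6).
Nearest site = (-5, -5)

The Voronoi cell of site s contains exactly those query points closer to s than to any other site. Compute squared distances from q = (-1, -6) to each site:
  (-5 − -1)² + (-5 − -6)² = 17
  (-4 − -1)² + (-2 − -6)² = 25
  (3 − -1)² + (0 − -6)² = 52
  (-1 − -1)² + (4 − -6)² = 100
  (-4 − -1)² + (5 − -6)² = 130
Minimum is attained by (-5, -5), so q lies in its Voronoi cell.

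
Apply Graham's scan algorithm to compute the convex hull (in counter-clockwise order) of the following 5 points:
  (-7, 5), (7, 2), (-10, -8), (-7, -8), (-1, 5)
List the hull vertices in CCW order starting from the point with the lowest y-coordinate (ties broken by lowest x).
Hull (CCW) = [(-10, -8), (-7, -8), (7, 2), (-1, 5), (-7, 5)]

Graham scan procedure:
  1. Find the pivot p₀ = point with lowest y (tie → lowest x): (-10, -8).
  2. Sort the remaining points by polar angle around p₀.
  3. Walk through sorted points, maintaining a stack; pop the top while the last three entries make a non-left turn (cross product ≤ 0).
  4. Final stack is the convex hull in CCW order: (-10, -8), (-7, -8), (7, 2), (-1, 5), (-7, 5).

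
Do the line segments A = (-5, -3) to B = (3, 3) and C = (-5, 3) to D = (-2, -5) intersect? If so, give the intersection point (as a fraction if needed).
Yes; intersection at (-133/41, -69/41) (t = 9/41 on AB, s = 24/41 on CD)

Parametrize AB as A + t(B − A) = (-5 + 8 t, -3 + 6 t) and CD as C + s(D − C) = (-5 + 3 s, 3 + -8 s). Solve the linear system for (t, s). Determinant = 82 ≠ 0, so a unique intersection of the containing lines exists. Solution: t = 9/41, s = 24/41 — both in [0, 1], so the segments cross. Intersection point: (-133/41, -69/41).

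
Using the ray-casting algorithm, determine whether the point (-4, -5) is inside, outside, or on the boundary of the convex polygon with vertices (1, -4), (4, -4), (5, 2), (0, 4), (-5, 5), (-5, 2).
The point (-4, -5) lies strictly outside the polygon

Cast a horizontal ray to the right from the query point and count how many polygon edges it crosses (each edge strictly once or zero times, handled with the usual half-open convention). 
Parity of crossings → even ⇒ outside.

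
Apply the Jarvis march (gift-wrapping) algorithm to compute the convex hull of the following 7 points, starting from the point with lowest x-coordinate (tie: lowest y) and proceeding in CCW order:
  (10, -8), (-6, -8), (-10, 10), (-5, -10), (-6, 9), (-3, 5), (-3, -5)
Hull (CCW) = [(-10, 10), (-6, -8), (-5, -10), (10, -8), (-6, 9)]

Jarvis march: at each step, from the current hull vertex p, select the next vertex q as the point such that every other point lies strictly to the left of (or on) the directed line p → q. (Equivalently: for every other point r, the cross product (q − p) × (r − p) ≥ 0.)
Starting point (lowest x, tie lowest y): (-10, 10). Wrap until returning to start. Resulting hull: (-10, 10), (-6, -8), (-5, -10), (10, -8), (-6, 9).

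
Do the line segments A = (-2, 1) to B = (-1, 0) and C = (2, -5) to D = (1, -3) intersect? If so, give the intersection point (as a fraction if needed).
No (intersection of containing lines falls outside at least one segment)

Parametrize and solve: t = 2, s = 2. At least one of these is outside [0, 1], so the segments do not intersect.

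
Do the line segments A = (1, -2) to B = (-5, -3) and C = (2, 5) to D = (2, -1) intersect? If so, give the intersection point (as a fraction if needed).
No (intersection of containing lines falls outside at least one segment)

Parametrize and solve: t = -1/6, s = 41/36. At least one of these is outside [0, 1], so the segments do not intersect.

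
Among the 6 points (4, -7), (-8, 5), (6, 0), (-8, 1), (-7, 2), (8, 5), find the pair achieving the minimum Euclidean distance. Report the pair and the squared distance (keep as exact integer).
Pair = ((-8, 1), (-7, 2)); squared distance = 2

Compute all C(6, 2) = 15 pairwise squared distances (x_i − x_j)² + (y_i − y_j)². The minimum is 2, attained by the pair ((-8, 1), (-7, 2)).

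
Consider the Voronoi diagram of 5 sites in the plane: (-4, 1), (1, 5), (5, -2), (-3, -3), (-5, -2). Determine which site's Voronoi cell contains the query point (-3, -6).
Nearest site = (-3, -3)

The Voronoi cell of site s contains exactly those query points closer to s than to any other site. Compute squared distances from q = (-3, -6) to each site:
  (-3 − -3)² + (-3 − -6)² = 9
  (-5 − -3)² + (-2 − -6)² = 20
  (-4 − -3)² + (1 − -6)² = 50
  (5 − -3)² + (-2 − -6)² = 80
  (1 − -3)² + (5 − -6)² = 137
Minimum is attained by (-3, -3), so q lies in its Voronoi cell.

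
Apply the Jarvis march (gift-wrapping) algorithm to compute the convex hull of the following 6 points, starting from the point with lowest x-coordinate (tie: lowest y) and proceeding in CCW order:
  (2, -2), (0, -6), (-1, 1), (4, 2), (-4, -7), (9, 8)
Hull (CCW) = [(-4, -7), (0, -6), (9, 8), (-1, 1)]

Jarvis march: at each step, from the current hull vertex p, select the next vertex q as the point such that every other point lies strictly to the left of (or on) the directed line p → q. (Equivalently: for every other point r, the cross product (q − p) × (r − p) ≥ 0.)
Starting point (lowest x, tie lowest y): (-4, -7). Wrap until returning to start. Resulting hull: (-4, -7), (0, -6), (9, 8), (-1, 1).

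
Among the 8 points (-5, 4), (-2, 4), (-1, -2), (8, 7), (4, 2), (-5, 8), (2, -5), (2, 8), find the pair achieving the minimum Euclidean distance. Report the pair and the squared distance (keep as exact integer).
Pair = ((-5, 4), (-2, 4)); squared distance = 9

Compute all C(8, 2) = 28 pairwise squared distances (x_i − x_j)² + (y_i − y_j)². The minimum is 9, attained by the pair ((-5, 4), (-2, 4)).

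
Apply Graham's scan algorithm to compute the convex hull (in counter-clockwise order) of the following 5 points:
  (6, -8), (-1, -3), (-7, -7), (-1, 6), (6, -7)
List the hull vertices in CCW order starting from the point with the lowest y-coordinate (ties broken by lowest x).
Hull (CCW) = [(6, -8), (6, -7), (-1, 6), (-7, -7)]

Graham scan procedure:
  1. Find the pivot p₀ = point with lowest y (tie → lowest x): (6, -8).
  2. Sort the remaining points by polar angle around p₀.
  3. Walk through sorted points, maintaining a stack; pop the top while the last three entries make a non-left turn (cross product ≤ 0).
  4. Final stack is the convex hull in CCW order: (6, -8), (6, -7), (-1, 6), (-7, -7).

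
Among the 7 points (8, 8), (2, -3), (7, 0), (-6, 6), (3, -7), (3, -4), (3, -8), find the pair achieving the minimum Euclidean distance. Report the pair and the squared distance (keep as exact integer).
Pair = ((3, -7), (3, -8)); squared distance = 1

Compute all C(7, 2) = 21 pairwise squared distances (x_i − x_j)² + (y_i − y_j)². The minimum is 1, attained by the pair ((3, -7), (3, -8)).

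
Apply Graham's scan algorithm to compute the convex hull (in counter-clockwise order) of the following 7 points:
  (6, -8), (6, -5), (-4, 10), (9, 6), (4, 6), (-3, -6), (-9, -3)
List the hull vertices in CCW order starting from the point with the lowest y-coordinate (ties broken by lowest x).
Hull (CCW) = [(6, -8), (9, 6), (-4, 10), (-9, -3), (-3, -6)]

Graham scan procedure:
  1. Find the pivot p₀ = point with lowest y (tie → lowest x): (6, -8).
  2. Sort the remaining points by polar angle around p₀.
  3. Walk through sorted points, maintaining a stack; pop the top while the last three entries make a non-left turn (cross product ≤ 0).
  4. Final stack is the convex hull in CCW order: (6, -8), (9, 6), (-4, 10), (-9, -3), (-3, -6).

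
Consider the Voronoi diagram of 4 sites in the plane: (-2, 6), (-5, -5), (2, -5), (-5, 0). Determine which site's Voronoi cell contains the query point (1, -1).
Nearest site = (2, -5)

The Voronoi cell of site s contains exactly those query points closer to s than to any other site. Compute squared distances from q = (1, -1) to each site:
  (2 − 1)² + (-5 − -1)² = 17
  (-5 − 1)² + (0 − -1)² = 37
  (-5 − 1)² + (-5 − -1)² = 52
  (-2 − 1)² + (6 − -1)² = 58
Minimum is attained by (2, -5), so q lies in its Voronoi cell.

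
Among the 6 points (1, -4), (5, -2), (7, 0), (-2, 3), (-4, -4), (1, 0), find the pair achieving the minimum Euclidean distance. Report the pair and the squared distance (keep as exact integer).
Pair = ((5, -2), (7, 0)); squared distance = 8

Compute all C(6, 2) = 15 pairwise squared distances (x_i − x_j)² + (y_i − y_j)². The minimum is 8, attained by the pair ((5, -2), (7, 0)).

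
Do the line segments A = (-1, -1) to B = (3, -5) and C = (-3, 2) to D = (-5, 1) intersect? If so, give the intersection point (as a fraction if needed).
No (intersection of containing lines falls outside at least one segment)

Parametrize and solve: t = -2/3, s = 1/3. At least one of these is outside [0, 1], so the segments do not intersect.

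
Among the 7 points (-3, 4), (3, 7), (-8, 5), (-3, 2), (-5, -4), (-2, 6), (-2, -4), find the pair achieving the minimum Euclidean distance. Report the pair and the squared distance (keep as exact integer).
Pair = ((-3, 4), (-3, 2)); squared distance = 4

Compute all C(7, 2) = 21 pairwise squared distances (x_i − x_j)² + (y_i − y_j)². The minimum is 4, attained by the pair ((-3, 4), (-3, 2)).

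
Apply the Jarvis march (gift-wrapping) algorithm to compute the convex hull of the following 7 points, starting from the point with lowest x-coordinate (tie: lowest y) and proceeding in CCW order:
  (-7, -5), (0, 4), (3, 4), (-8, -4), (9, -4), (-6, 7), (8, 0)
Hull (CCW) = [(-8, -4), (-7, -5), (9, -4), (8, 0), (3, 4), (-6, 7)]

Jarvis march: at each step, from the current hull vertex p, select the next vertex q as the point such that every other point lies strictly to the left of (or on) the directed line p → q. (Equivalently: for every other point r, the cross product (q − p) × (r − p) ≥ 0.)
Starting point (lowest x, tie lowest y): (-8, -4). Wrap until returning to start. Resulting hull: (-8, -4), (-7, -5), (9, -4), (8, 0), (3, 4), (-6, 7).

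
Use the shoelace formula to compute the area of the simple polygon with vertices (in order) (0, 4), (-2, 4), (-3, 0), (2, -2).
Area = 17

Shoelace formula: Area = (1/2) |Σ_i (x_i · y_{i+1} − x_{i+1} · y_i)| (indices mod n). Compute each cross term:
  (0)(4) − (-2)(4) = 8
  (-2)(0) − (-3)(4) = 12
  (-3)(-2) − (2)(0) = 6
  (2)(4) − (0)(-2) = 8
Sum = 34, so (signed) Area = 34/2 = 17, |Area| = 17.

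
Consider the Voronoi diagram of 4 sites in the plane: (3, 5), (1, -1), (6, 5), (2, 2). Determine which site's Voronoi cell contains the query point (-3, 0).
Nearest site = (1, -1)

The Voronoi cell of site s contains exactly those query points closer to s than to any other site. Compute squared distances from q = (-3, 0) to each site:
  (1 − -3)² + (-1 − 0)² = 17
  (2 − -3)² + (2 − 0)² = 29
  (3 − -3)² + (5 − 0)² = 61
  (6 − -3)² + (5 − 0)² = 106
Minimum is attained by (1, -1), so q lies in its Voronoi cell.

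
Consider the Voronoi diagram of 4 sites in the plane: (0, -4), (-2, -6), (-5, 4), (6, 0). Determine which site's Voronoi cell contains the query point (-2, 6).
Nearest site = (-5, 4)

The Voronoi cell of site s contains exactly those query points closer to s than to any other site. Compute squared distances from q = (-2, 6) to each site:
  (-5 − -2)² + (4 − 6)² = 13
  (6 − -2)² + (0 − 6)² = 100
  (0 − -2)² + (-4 − 6)² = 104
  (-2 − -2)² + (-6 − 6)² = 144
Minimum is attained by (-5, 4), so q lies in its Voronoi cell.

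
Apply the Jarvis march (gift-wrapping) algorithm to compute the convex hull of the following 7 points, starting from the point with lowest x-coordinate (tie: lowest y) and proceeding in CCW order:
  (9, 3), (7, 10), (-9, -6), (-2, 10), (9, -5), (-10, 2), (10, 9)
Hull (CCW) = [(-10, 2), (-9, -6), (9, -5), (10, 9), (7, 10), (-2, 10)]

Jarvis march: at each step, from the current hull vertex p, select the next vertex q as the point such that every other point lies strictly to the left of (or on) the directed line p → q. (Equivalently: for every other point r, the cross product (q − p) × (r − p) ≥ 0.)
Starting point (lowest x, tie lowest y): (-10, 2). Wrap until returning to start. Resulting hull: (-10, 2), (-9, -6), (9, -5), (10, 9), (7, 10), (-2, 10).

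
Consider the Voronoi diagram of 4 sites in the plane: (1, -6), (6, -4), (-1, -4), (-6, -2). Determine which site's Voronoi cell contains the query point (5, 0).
Nearest site = (6, -4)

The Voronoi cell of site s contains exactly those query points closer to s than to any other site. Compute squared distances from q = (5, 0) to each site:
  (6 − 5)² + (-4 − 0)² = 17
  (-1 − 5)² + (-4 − 0)² = 52
  (1 − 5)² + (-6 − 0)² = 52
  (-6 − 5)² + (-2 − 0)² = 125
Minimum is attained by (6, -4), so q lies in its Voronoi cell.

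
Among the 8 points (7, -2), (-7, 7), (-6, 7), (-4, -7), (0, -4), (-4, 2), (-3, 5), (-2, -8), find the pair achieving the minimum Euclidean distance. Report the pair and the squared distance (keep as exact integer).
Pair = ((-7, 7), (-6, 7)); squared distance = 1

Compute all C(8, 2) = 28 pairwise squared distances (x_i − x_j)² + (y_i − y_j)². The minimum is 1, attained by the pair ((-7, 7), (-6, 7)).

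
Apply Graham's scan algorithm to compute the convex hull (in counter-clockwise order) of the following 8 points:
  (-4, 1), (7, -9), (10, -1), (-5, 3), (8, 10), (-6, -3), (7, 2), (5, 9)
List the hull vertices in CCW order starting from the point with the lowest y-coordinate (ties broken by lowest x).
Hull (CCW) = [(7, -9), (10, -1), (8, 10), (5, 9), (-5, 3), (-6, -3)]

Graham scan procedure:
  1. Find the pivot p₀ = point with lowest y (tie → lowest x): (7, -9).
  2. Sort the remaining points by polar angle around p₀.
  3. Walk through sorted points, maintaining a stack; pop the top while the last three entries make a non-left turn (cross product ≤ 0).
  4. Final stack is the convex hull in CCW order: (7, -9), (10, -1), (8, 10), (5, 9), (-5, 3), (-6, -3).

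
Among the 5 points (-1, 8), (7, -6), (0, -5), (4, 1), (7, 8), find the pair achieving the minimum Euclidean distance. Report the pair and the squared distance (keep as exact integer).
Pair = ((7, -6), (0, -5)); squared distance = 50

Compute all C(5, 2) = 10 pairwise squared distances (x_i − x_j)² + (y_i − y_j)². The minimum is 50, attained by the pair ((7, -6), (0, -5)).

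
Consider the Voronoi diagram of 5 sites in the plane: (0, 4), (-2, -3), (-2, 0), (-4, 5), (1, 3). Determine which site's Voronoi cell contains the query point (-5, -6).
Nearest site = (-2, -3)

The Voronoi cell of site s contains exactly those query points closer to s than to any other site. Compute squared distances from q = (-5, -6) to each site:
  (-2 − -5)² + (-3 − -6)² = 18
  (-2 − -5)² + (0 − -6)² = 45
  (1 − -5)² + (3 − -6)² = 117
  (-4 − -5)² + (5 − -6)² = 122
  (0 − -5)² + (4 − -6)² = 125
Minimum is attained by (-2, -3), so q lies in its Voronoi cell.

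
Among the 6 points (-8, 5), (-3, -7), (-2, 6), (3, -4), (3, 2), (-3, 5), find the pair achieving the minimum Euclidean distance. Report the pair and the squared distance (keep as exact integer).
Pair = ((-2, 6), (-3, 5)); squared distance = 2

Compute all C(6, 2) = 15 pairwise squared distances (x_i − x_j)² + (y_i − y_j)². The minimum is 2, attained by the pair ((-2, 6), (-3, 5)).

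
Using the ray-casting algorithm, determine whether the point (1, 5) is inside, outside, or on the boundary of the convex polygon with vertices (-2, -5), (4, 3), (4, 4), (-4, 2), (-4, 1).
The point (1, 5) lies strictly outside the polygon

Cast a horizontal ray to the right from the query point and count how many polygon edges it crosses (each edge strictly once or zero times, handled with the usual half-open convention). 
Parity of crossings → even ⇒ outside.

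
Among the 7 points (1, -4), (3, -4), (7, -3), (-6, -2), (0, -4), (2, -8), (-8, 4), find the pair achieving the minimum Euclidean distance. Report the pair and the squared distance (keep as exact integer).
Pair = ((1, -4), (0, -4)); squared distance = 1

Compute all C(7, 2) = 21 pairwise squared distances (x_i − x_j)² + (y_i − y_j)². The minimum is 1, attained by the pair ((1, -4), (0, -4)).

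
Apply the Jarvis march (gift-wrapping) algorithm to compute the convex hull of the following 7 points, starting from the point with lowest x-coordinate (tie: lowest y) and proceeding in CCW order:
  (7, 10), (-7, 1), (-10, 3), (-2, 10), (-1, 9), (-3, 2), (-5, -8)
Hull (CCW) = [(-10, 3), (-5, -8), (7, 10), (-2, 10)]

Jarvis march: at each step, from the current hull vertex p, select the next vertex q as the point such that every other point lies strictly to the left of (or on) the directed line p → q. (Equivalently: for every other point r, the cross product (q − p) × (r − p) ≥ 0.)
Starting point (lowest x, tie lowest y): (-10, 3). Wrap until returning to start. Resulting hull: (-10, 3), (-5, -8), (7, 10), (-2, 10).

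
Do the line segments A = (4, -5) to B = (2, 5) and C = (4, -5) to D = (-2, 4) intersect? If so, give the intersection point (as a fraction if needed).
Yes; intersection at (4, -5) (t = 0 on AB, s = 0 on CD)

Parametrize AB as A + t(B − A) = (4 + -2 t, -5 + 10 t) and CD as C + s(D − C) = (4 + -6 s, -5 + 9 s). Solve the linear system for (t, s). Determinant = -42 ≠ 0, so a unique intersection of the containing lines exists. Solution: t = 0, s = 0 — both in [0, 1], so the segments cross. Intersection point: (4, -5).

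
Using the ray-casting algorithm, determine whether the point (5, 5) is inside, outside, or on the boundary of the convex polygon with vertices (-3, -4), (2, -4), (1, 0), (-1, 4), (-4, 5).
The point (5, 5) lies strictly outside the polygon

Cast a horizontal ray to the right from the query point and count how many polygon edges it crosses (each edge strictly once or zero times, handled with the usual half-open convention). 
Parity of crossings → even ⇒ outside.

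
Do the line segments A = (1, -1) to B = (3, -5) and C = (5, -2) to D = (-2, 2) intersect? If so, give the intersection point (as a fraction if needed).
No (intersection of containing lines falls outside at least one segment)

Parametrize and solve: t = -9/20, s = 7/10. At least one of these is outside [0, 1], so the segments do not intersect.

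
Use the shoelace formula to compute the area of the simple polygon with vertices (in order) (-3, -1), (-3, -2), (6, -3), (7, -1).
Area = 29/2

Shoelace formula: Area = (1/2) |Σ_i (x_i · y_{i+1} − x_{i+1} · y_i)| (indices mod n). Compute each cross term:
  (-3)(-2) − (-3)(-1) = 3
  (-3)(-3) − (6)(-2) = 21
  (6)(-1) − (7)(-3) = 15
  (7)(-1) − (-3)(-1) = -10
Sum = 29, so (signed) Area = 29/2 = 29/2, |Area| = 29/2.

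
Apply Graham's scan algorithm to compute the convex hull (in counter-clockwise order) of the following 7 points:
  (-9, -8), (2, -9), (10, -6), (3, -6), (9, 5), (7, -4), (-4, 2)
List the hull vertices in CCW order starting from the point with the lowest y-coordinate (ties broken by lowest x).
Hull (CCW) = [(2, -9), (10, -6), (9, 5), (-4, 2), (-9, -8)]

Graham scan procedure:
  1. Find the pivot p₀ = point with lowest y (tie → lowest x): (2, -9).
  2. Sort the remaining points by polar angle around p₀.
  3. Walk through sorted points, maintaining a stack; pop the top while the last three entries make a non-left turn (cross product ≤ 0).
  4. Final stack is the convex hull in CCW order: (2, -9), (10, -6), (9, 5), (-4, 2), (-9, -8).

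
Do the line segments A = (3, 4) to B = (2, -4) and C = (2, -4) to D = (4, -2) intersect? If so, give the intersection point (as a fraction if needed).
Yes; intersection at (2, -4) (t = 1 on AB, s = 0 on CD)

Parametrize AB as A + t(B − A) = (3 + -1 t, 4 + -8 t) and CD as C + s(D − C) = (2 + 2 s, -4 + 2 s). Solve the linear system for (t, s). Determinant = -14 ≠ 0, so a unique intersection of the containing lines exists. Solution: t = 1, s = 0 — both in [0, 1], so the segments cross. Intersection point: (2, -4).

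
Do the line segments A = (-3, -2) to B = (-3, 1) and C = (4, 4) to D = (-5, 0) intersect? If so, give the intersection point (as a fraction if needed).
Yes; intersection at (-3, 8/9) (t = 26/27 on AB, s = 7/9 on CD)

Parametrize AB as A + t(B − A) = (-3 + 0 t, -2 + 3 t) and CD as C + s(D − C) = (4 + -9 s, 4 + -4 s). Solve the linear system for (t, s). Determinant = -27 ≠ 0, so a unique intersection of the containing lines exists. Solution: t = 26/27, s = 7/9 — both in [0, 1], so the segments cross. Intersection point: (-3, 8/9).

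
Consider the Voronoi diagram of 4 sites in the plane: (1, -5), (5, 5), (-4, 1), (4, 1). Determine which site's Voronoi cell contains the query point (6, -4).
Nearest site = (1, -5)

The Voronoi cell of site s contains exactly those query points closer to s than to any other site. Compute squared distances from q = (6, -4) to each site:
  (1 − 6)² + (-5 − -4)² = 26
  (4 − 6)² + (1 − -4)² = 29
  (5 − 6)² + (5 − -4)² = 82
  (-4 − 6)² + (1 − -4)² = 125
Minimum is attained by (1, -5), so q lies in its Voronoi cell.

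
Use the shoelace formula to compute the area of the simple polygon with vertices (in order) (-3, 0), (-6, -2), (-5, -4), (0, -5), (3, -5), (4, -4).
Area = 28

Shoelace formula: Area = (1/2) |Σ_i (x_i · y_{i+1} − x_{i+1} · y_i)| (indices mod n). Compute each cross term:
  (-3)(-2) − (-6)(0) = 6
  (-6)(-4) − (-5)(-2) = 14
  (-5)(-5) − (0)(-4) = 25
  (0)(-5) − (3)(-5) = 15
  (3)(-4) − (4)(-5) = 8
  (4)(0) − (-3)(-4) = -12
Sum = 56, so (signed) Area = 56/2 = 28, |Area| = 28.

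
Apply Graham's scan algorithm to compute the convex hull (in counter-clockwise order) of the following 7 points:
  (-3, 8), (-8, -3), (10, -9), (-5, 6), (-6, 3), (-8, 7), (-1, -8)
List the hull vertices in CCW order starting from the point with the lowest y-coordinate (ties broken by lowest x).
Hull (CCW) = [(10, -9), (-3, 8), (-8, 7), (-8, -3), (-1, -8)]

Graham scan procedure:
  1. Find the pivot p₀ = point with lowest y (tie → lowest x): (10, -9).
  2. Sort the remaining points by polar angle around p₀.
  3. Walk through sorted points, maintaining a stack; pop the top while the last three entries make a non-left turn (cross product ≤ 0).
  4. Final stack is the convex hull in CCW order: (10, -9), (-3, 8), (-8, 7), (-8, -3), (-1, -8).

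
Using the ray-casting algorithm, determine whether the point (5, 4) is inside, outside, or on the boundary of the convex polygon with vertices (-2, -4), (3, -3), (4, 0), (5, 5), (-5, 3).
The point (5, 4) lies strictly outside the polygon

Cast a horizontal ray to the right from the query point and count how many polygon edges it crosses (each edge strictly once or zero times, handled with the usual half-open convention). 
Parity of crossings → even ⇒ outside.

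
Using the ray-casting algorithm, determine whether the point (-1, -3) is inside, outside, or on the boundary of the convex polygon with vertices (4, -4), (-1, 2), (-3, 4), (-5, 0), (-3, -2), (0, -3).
The point (-1, -3) lies strictly outside the polygon

Cast a horizontal ray to the right from the query point and count how many polygon edges it crosses (each edge strictly once or zero times, handled with the usual half-open convention). 
Parity of crossings → even ⇒ outside.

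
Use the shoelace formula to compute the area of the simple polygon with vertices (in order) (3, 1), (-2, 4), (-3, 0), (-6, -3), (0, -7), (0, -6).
Area = 95/2

Shoelace formula: Area = (1/2) |Σ_i (x_i · y_{i+1} − x_{i+1} · y_i)| (indices mod n). Compute each cross term:
  (3)(4) − (-2)(1) = 14
  (-2)(0) − (-3)(4) = 12
  (-3)(-3) − (-6)(0) = 9
  (-6)(-7) − (0)(-3) = 42
  (0)(-6) − (0)(-7) = 0
  (0)(1) − (3)(-6) = 18
Sum = 95, so (signed) Area = 95/2 = 95/2, |Area| = 95/2.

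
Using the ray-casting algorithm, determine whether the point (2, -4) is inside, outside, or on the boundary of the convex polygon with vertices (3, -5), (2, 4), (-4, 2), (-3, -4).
The point (2, -4) lies strictly inside the polygon

Cast a horizontal ray to the right from the query point and count how many polygon edges it crosses (each edge strictly once or zero times, handled with the usual half-open convention). 
Parity of crossings → odd ⇒ inside.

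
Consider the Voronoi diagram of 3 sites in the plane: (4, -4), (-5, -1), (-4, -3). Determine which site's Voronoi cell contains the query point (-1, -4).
Nearest site = (-4, -3)

The Voronoi cell of site s contains exactly those query points closer to s than to any other site. Compute squared distances from q = (-1, -4) to each site:
  (-4 − -1)² + (-3 − -4)² = 10
  (-5 − -1)² + (-1 − -4)² = 25
  (4 − -1)² + (-4 − -4)² = 25
Minimum is attained by (-4, -3), so q lies in its Voronoi cell.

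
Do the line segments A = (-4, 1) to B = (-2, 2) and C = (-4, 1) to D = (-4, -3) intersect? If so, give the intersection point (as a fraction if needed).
Yes; intersection at (-4, 1) (t = 0 on AB, s = 0 on CD)

Parametrize AB as A + t(B − A) = (-4 + 2 t, 1 + 1 t) and CD as C + s(D − C) = (-4 + 0 s, 1 + -4 s). Solve the linear system for (t, s). Determinant = 8 ≠ 0, so a unique intersection of the containing lines exists. Solution: t = 0, s = 0 — both in [0, 1], so the segments cross. Intersection point: (-4, 1).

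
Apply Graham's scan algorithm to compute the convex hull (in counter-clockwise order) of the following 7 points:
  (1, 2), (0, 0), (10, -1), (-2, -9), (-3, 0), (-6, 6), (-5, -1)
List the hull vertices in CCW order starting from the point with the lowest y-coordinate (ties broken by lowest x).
Hull (CCW) = [(-2, -9), (10, -1), (-6, 6), (-5, -1)]

Graham scan procedure:
  1. Find the pivot p₀ = point with lowest y (tie → lowest x): (-2, -9).
  2. Sort the remaining points by polar angle around p₀.
  3. Walk through sorted points, maintaining a stack; pop the top while the last three entries make a non-left turn (cross product ≤ 0).
  4. Final stack is the convex hull in CCW order: (-2, -9), (10, -1), (-6, 6), (-5, -1).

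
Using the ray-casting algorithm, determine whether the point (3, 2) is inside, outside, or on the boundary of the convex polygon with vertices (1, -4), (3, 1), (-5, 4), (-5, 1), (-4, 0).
The point (3, 2) lies strictly outside the polygon

Cast a horizontal ray to the right from the query point and count how many polygon edges it crosses (each edge strictly once or zero times, handled with the usual half-open convention). 
Parity of crossings → even ⇒ outside.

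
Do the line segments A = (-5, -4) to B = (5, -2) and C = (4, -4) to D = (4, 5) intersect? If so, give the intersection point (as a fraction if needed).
Yes; intersection at (4, -11/5) (t = 9/10 on AB, s = 1/5 on CD)

Parametrize AB as A + t(B − A) = (-5 + 10 t, -4 + 2 t) and CD as C + s(D − C) = (4 + 0 s, -4 + 9 s). Solve the linear system for (t, s). Determinant = -90 ≠ 0, so a unique intersection of the containing lines exists. Solution: t = 9/10, s = 1/5 — both in [0, 1], so the segments cross. Intersection point: (4, -11/5).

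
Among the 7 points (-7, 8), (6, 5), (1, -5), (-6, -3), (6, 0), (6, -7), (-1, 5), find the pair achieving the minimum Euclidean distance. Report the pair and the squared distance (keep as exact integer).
Pair = ((6, 5), (6, 0)); squared distance = 25

Compute all C(7, 2) = 21 pairwise squared distances (x_i − x_j)² + (y_i − y_j)². The minimum is 25, attained by the pair ((6, 5), (6, 0)).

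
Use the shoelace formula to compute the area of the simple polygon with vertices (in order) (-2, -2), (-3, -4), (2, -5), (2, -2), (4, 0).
Area = 31/2

Shoelace formula: Area = (1/2) |Σ_i (x_i · y_{i+1} − x_{i+1} · y_i)| (indices mod n). Compute each cross term:
  (-2)(-4) − (-3)(-2) = 2
  (-3)(-5) − (2)(-4) = 23
  (2)(-2) − (2)(-5) = 6
  (2)(0) − (4)(-2) = 8
  (4)(-2) − (-2)(0) = -8
Sum = 31, so (signed) Area = 31/2 = 31/2, |Area| = 31/2.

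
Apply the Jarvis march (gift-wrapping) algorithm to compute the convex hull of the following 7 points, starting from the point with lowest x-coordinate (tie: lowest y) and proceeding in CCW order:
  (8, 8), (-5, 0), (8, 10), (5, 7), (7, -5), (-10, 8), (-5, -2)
Hull (CCW) = [(-10, 8), (-5, -2), (7, -5), (8, 8), (8, 10)]

Jarvis march: at each step, from the current hull vertex p, select the next vertex q as the point such that every other point lies strictly to the left of (or on) the directed line p → q. (Equivalently: for every other point r, the cross product (q − p) × (r − p) ≥ 0.)
Starting point (lowest x, tie lowest y): (-10, 8). Wrap until returning to start. Resulting hull: (-10, 8), (-5, -2), (7, -5), (8, 8), (8, 10).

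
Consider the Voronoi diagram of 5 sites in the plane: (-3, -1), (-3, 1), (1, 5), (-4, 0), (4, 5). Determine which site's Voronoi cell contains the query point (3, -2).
Nearest site = (-3, -1)

The Voronoi cell of site s contains exactly those query points closer to s than to any other site. Compute squared distances from q = (3, -2) to each site:
  (-3 − 3)² + (-1 − -2)² = 37
  (-3 − 3)² + (1 − -2)² = 45
  (4 − 3)² + (5 − -2)² = 50
  (-4 − 3)² + (0 − -2)² = 53
  (1 − 3)² + (5 − -2)² = 53
Minimum is attained by (-3, -1), so q lies in its Voronoi cell.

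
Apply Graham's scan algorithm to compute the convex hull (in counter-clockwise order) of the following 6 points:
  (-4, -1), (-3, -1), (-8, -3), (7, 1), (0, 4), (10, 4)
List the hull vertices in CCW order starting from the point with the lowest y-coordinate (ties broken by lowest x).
Hull (CCW) = [(-8, -3), (7, 1), (10, 4), (0, 4)]

Graham scan procedure:
  1. Find the pivot p₀ = point with lowest y (tie → lowest x): (-8, -3).
  2. Sort the remaining points by polar angle around p₀.
  3. Walk through sorted points, maintaining a stack; pop the top while the last three entries make a non-left turn (cross product ≤ 0).
  4. Final stack is the convex hull in CCW order: (-8, -3), (7, 1), (10, 4), (0, 4).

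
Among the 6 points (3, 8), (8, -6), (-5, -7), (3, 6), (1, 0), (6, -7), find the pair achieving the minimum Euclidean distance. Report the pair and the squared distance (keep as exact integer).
Pair = ((3, 8), (3, 6)); squared distance = 4

Compute all C(6, 2) = 15 pairwise squared distances (x_i − x_j)² + (y_i − y_j)². The minimum is 4, attained by the pair ((3, 8), (3, 6)).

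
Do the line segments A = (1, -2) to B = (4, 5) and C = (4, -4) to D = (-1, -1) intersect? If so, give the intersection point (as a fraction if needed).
No (intersection of containing lines falls outside at least one segment)

Parametrize and solve: t = -1/44, s = 27/44. At least one of these is outside [0, 1], so the segments do not intersect.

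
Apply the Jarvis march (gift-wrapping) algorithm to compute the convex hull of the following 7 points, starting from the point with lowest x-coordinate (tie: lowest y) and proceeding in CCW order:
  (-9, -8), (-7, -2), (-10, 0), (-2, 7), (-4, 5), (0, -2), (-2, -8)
Hull (CCW) = [(-10, 0), (-9, -8), (-2, -8), (0, -2), (-2, 7)]

Jarvis march: at each step, from the current hull vertex p, select the next vertex q as the point such that every other point lies strictly to the left of (or on) the directed line p → q. (Equivalently: for every other point r, the cross product (q − p) × (r − p) ≥ 0.)
Starting point (lowest x, tie lowest y): (-10, 0). Wrap until returning to start. Resulting hull: (-10, 0), (-9, -8), (-2, -8), (0, -2), (-2, 7).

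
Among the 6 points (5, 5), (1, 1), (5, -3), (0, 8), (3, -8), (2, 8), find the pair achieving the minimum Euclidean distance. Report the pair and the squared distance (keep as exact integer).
Pair = ((0, 8), (2, 8)); squared distance = 4

Compute all C(6, 2) = 15 pairwise squared distances (x_i − x_j)² + (y_i − y_j)². The minimum is 4, attained by the pair ((0, 8), (2, 8)).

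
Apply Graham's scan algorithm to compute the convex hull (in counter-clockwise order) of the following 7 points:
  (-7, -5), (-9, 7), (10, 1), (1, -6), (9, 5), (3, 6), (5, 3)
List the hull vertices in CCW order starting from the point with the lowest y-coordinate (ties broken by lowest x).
Hull (CCW) = [(1, -6), (10, 1), (9, 5), (3, 6), (-9, 7), (-7, -5)]

Graham scan procedure:
  1. Find the pivot p₀ = point with lowest y (tie → lowest x): (1, -6).
  2. Sort the remaining points by polar angle around p₀.
  3. Walk through sorted points, maintaining a stack; pop the top while the last three entries make a non-left turn (cross product ≤ 0).
  4. Final stack is the convex hull in CCW order: (1, -6), (10, 1), (9, 5), (3, 6), (-9, 7), (-7, -5).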